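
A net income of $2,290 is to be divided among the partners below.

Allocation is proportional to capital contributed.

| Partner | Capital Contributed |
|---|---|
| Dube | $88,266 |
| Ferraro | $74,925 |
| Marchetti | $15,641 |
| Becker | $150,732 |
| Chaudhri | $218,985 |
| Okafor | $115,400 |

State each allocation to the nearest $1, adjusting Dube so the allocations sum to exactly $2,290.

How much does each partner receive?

Total capital contributed = 663,949.
Pro-rata amounts: Dube 88,266/663,949 × $2,290 = 304.43; Ferraro 74,925/663,949 × $2,290 = 258.42; Marchetti 15,641/663,949 × $2,290 = 53.95; Becker 150,732/663,949 × $2,290 = 519.88; Chaudhri 218,985/663,949 × $2,290 = 755.29; Okafor 115,400/663,949 × $2,290 = 398.02.
Rounded to nearest $1: Dube $304; Ferraro $258; Marchetti $54; Becker $520; Chaudhri $755; Okafor $398. Sum = $2,289.
Difference $2,290 − $2,289 = +$1 applied to Dube: Dube becomes $305.

Dube: $305; Ferraro: $258; Marchetti: $54; Becker: $520; Chaudhri: $755; Okafor: $398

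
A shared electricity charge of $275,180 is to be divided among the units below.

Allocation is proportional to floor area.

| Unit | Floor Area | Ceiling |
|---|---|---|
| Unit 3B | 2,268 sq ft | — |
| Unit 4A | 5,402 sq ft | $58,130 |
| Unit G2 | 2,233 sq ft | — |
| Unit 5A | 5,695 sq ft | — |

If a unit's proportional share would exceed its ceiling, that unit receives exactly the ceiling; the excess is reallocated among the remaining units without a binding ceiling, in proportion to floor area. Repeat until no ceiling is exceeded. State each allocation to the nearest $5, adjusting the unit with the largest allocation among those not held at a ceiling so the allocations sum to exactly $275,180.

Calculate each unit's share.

Unit 3B: $48,280 · Unit 4A: $58,130 · Unit G2: $47,535 · Unit 5A: $121,235

Total floor area = 15,598.
Unconstrained shares: Unit 3B 40,012.07; Unit 4A 95,302.11; Unit G2 39,394.60; Unit 5A 100,471.22.
Cap binds for Unit 4A ($58,130); remaining pool $217,050 reallocated over remaining floor area 10,196.
Shares after redistribution: Unit 3B 48,280.64 → $48,280; Unit G2 47,535.57 → $47,535; Unit 5A 121,233.79 → $121,235.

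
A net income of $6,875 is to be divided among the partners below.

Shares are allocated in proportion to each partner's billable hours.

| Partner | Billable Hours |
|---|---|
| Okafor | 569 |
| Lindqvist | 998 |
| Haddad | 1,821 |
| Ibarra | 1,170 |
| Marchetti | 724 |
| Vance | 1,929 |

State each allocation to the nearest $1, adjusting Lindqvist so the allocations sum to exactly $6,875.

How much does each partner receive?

Sum of billable hours: 7,211.
Unrounded shares: Okafor 569/7,211 × $6,875 = 542.49; Lindqvist 998/7,211 × $6,875 = 951.498; Haddad 1,821/7,211 × $6,875 = 1,736.15; Ibarra 1,170/7,211 × $6,875 = 1,115.48; Marchetti 724/7,211 × $6,875 = 690.26; Vance 1,929/7,211 × $6,875 = 1,839.12.
Rounded to nearest $1: Okafor $542; Lindqvist $951; Haddad $1,736; Ibarra $1,115; Marchetti $690; Vance $1,839. Sum = $6,873.
Difference $6,875 − $6,873 = +$2 applied to Lindqvist: Lindqvist becomes $953.

Okafor: $542; Lindqvist: $953; Haddad: $1,736; Ibarra: $1,115; Marchetti: $690; Vance: $1,839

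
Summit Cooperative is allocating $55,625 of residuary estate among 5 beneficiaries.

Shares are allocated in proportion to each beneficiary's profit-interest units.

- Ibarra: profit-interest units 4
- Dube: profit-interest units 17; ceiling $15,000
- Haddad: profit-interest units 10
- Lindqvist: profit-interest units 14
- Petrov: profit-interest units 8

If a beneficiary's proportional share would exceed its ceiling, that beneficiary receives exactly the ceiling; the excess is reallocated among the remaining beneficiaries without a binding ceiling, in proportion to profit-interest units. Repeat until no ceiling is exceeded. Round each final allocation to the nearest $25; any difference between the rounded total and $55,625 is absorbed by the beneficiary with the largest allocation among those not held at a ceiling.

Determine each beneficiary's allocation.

Profit-interest units total: 53.
Unconstrained shares: Ibarra 4,198.11; Dube 17,841.98; Haddad 10,495.28; Lindqvist 14,693.40; Petrov 8,396.23.
Cap binds for Dube ($15,000); remaining pool $40,625 reallocated over remaining profit-interest units 36.
Shares after redistribution: Ibarra 4,513.89 → $4,525; Haddad 11,284.72 → $11,275; Lindqvist 15,798.61 → $15,800; Petrov 9,027.78 → $9,025.

Ibarra: $4,525; Dube: $15,000; Haddad: $11,275; Lindqvist: $15,800; Petrov: $9,025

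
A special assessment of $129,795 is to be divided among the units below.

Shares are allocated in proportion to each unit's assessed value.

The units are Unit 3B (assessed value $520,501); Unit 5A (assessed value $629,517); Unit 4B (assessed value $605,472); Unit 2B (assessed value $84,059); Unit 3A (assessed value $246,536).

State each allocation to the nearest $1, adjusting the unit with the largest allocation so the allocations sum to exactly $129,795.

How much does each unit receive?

Assessed value total: 2,086,085.
Raw shares: Unit 3B 520,501/2,086,085 × $129,795 = 32,385.27; Unit 5A 629,517/2,086,085 × $129,795 = 39,168.18; Unit 4B 605,472/2,086,085 × $129,795 = 37,672.12; Unit 2B 84,059/2,086,085 × $129,795 = 5,230.10; Unit 3A 246,536/2,086,085 × $129,795 = 15,339.33.
Rounded to nearest $1: Unit 3B $32,385; Unit 5A $39,168; Unit 4B $37,672; Unit 2B $5,230; Unit 3A $15,339. Sum = $129,794.
Difference $129,795 − $129,794 = +$1 applied to largest allocation (Unit 5A): Unit 5A becomes $39,169.

Unit 3B: $32,385 · Unit 5A: $39,169 · Unit 4B: $37,672 · Unit 2B: $5,230 · Unit 3A: $15,339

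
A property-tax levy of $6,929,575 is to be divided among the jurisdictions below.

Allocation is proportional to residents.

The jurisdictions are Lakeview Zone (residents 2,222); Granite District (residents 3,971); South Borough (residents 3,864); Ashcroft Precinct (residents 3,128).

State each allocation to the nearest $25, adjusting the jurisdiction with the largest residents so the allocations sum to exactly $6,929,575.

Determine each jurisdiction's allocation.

Residents total: 2,222 + 3,971 + 3,864 + 3,128 = 13,185.
Unrounded shares: Lakeview Zone 1,167,805.51; Granite District 2,087,018.76; South Borough 2,030,783.30; Ashcroft Precinct 1,643,967.43.
After rounding ($25): Lakeview Zone $1,167,800; Granite District $2,087,025; South Borough $2,030,775; Ashcroft Precinct $1,643,975. Sum = $6,929,575.
Rounded total matches; no reconciliation needed.

Lakeview Zone: $1,167,800 · Granite District: $2,087,025 · South Borough: $2,030,775 · Ashcroft Precinct: $1,643,975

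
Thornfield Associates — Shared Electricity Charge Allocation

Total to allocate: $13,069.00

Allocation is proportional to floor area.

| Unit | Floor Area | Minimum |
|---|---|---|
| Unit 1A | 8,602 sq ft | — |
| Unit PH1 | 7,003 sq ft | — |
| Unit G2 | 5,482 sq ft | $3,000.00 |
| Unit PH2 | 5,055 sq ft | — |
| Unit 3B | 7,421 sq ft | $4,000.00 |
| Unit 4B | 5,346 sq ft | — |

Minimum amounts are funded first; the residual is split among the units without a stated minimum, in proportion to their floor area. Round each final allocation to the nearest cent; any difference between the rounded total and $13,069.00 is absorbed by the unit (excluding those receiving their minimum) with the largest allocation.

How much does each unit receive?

Unit 1A: $2,007.45; Unit PH1: $1,634.28; Unit G2: $3,000.00; Unit PH2: $1,179.68; Unit 3B: $4,000.00; Unit 4B: $1,247.59

Fund the minimums — Unit G2 $3,000.00; Unit 3B $4,000.00. Balance $6,069.00.
Balance split over remaining floor area 26,006: Unit 1A 2,007.4421 → $2,007.44; Unit PH1 1,634.2847 → $1,634.28; Unit PH2 1,179.6814 → $1,179.68; Unit 4B 1,247.5919 → $1,247.59.
Rounding difference +$0.01 applied to Unit 1A → $2,007.45.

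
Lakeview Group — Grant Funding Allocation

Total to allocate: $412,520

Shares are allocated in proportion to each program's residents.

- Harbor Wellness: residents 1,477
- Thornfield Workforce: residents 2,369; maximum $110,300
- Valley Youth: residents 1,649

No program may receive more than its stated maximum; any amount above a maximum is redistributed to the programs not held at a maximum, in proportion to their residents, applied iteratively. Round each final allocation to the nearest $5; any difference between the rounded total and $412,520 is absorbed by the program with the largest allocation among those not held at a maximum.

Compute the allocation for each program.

Combined residents = 5,495.
Proportional shares (ignoring caps): Harbor Wellness 110,881.17; Thornfield Workforce 177,845.29; Valley Youth 123,793.54.
Held at cap: Thornfield Workforce ($110,300); remaining pool $302,220 reallocated over remaining residents 3,126.
Shares after redistribution: Harbor Wellness 142,795.57 → $142,795; Valley Youth 159,424.43 → $159,425.

Harbor Wellness: $142,795; Thornfield Workforce: $110,300; Valley Youth: $159,425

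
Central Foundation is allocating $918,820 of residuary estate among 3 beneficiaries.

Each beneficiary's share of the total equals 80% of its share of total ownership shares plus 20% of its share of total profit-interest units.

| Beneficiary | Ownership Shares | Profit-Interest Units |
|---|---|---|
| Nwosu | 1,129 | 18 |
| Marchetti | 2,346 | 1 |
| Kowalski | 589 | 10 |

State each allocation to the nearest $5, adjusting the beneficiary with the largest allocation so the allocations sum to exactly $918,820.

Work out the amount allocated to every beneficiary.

Ownership shares total 4,064; profit-interest units total 29.
Composite weights (80% ownership shares + 20% profit-interest units): Nwosu 0.3464; Marchetti 0.4687; Kowalski 0.1849.
Raw shares: Nwosu 318,262.73; Marchetti 430,657.89; Kowalski 169,899.37.
After rounding ($5): Nwosu $318,265; Marchetti $430,660; Kowalski $169,900. Sum = $918,825.
Difference $918,820 − $918,825 = −$5 applied to largest allocation (Marchetti): Marchetti becomes $430,655.

Nwosu: $318,265 · Marchetti: $430,655 · Kowalski: $169,900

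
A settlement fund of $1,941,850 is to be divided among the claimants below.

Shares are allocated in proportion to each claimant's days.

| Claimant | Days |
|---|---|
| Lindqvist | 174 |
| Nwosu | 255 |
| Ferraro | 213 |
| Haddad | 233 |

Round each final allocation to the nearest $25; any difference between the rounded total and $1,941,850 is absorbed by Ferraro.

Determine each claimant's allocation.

Lindqvist: $386,150 · Nwosu: $565,900 · Ferraro: $472,725 · Haddad: $517,075

Combined days = 875.
Raw shares: Lindqvist 174/875 × $1,941,850 = 386,150.74; Nwosu 255/875 × $1,941,850 = 565,910.57; Ferraro 213/875 × $1,941,850 = 472,701.77; Haddad 233/875 × $1,941,850 = 517,086.91.
After rounding ($25): Lindqvist $386,150; Nwosu $565,900; Ferraro $472,700; Haddad $517,075. Sum = $1,941,825.
Difference $1,941,850 − $1,941,825 = +$25 applied to Ferraro: Ferraro becomes $472,725.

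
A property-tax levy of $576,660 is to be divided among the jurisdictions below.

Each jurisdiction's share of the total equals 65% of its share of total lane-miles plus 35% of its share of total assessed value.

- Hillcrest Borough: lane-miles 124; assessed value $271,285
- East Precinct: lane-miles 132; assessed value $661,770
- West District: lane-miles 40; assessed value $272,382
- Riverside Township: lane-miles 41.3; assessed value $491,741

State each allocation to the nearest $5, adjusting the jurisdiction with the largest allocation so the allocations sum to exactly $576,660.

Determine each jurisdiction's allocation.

Hillcrest Borough: $170,060 | East Precinct: $225,380 | West District: $76,845 | Riverside Township: $104,375

Totals — lane-miles 337.3, assessed value 1,697,178.
Blended shares (65% lane-miles + 35% assessed value): Hillcrest Borough 0.2949; East Precinct 0.3908; West District 0.1333; Riverside Township 0.1810.
Pro-rata amounts: Hillcrest Borough 170,058.23; East Precinct 225,385.41; West District 76,842.60; Riverside Township 104,373.75.
After rounding ($5): Hillcrest Borough $170,060; East Precinct $225,385; West District $76,845; Riverside Township $104,375. Sum = $576,665.
Difference $576,660 − $576,665 = −$5 applied to largest allocation (East Precinct): East Precinct becomes $225,380.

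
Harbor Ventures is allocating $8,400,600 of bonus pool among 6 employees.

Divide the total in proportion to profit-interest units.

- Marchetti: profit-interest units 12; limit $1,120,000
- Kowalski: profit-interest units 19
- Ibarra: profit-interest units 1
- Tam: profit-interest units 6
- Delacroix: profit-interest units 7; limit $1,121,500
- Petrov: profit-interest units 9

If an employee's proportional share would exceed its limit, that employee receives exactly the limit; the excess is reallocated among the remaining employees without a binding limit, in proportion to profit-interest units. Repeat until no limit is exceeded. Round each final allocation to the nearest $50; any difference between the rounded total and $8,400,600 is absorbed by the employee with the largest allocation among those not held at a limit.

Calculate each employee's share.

Marchetti: $1,120,000 · Kowalski: $3,343,550 · Ibarra: $175,950 · Tam: $1,055,850 · Delacroix: $1,121,500 · Petrov: $1,583,750

Combined profit-interest units = 54.
Unconstrained shares: Marchetti 1,866,800.00; Kowalski 2,955,766.67; Ibarra 155,566.67; Tam 933,400.00; Delacroix 1,088,966.67; Petrov 1,400,100.00.
Cap binds for Marchetti ($1,120,000); residual $7,280,600 reallocated over remaining profit-interest units 42.
Cap binds for Delacroix ($1,121,500); residual $6,159,100 reallocated over remaining profit-interest units 35.
Shares after redistribution: Kowalski 3,343,511.43 → $3,343,500; Ibarra 175,974.29 → $175,950; Tam 1,055,845.71 → $1,055,850; Petrov 1,583,768.57 → $1,583,750.
Rounding difference +$50 applied to Kowalski → $3,343,550.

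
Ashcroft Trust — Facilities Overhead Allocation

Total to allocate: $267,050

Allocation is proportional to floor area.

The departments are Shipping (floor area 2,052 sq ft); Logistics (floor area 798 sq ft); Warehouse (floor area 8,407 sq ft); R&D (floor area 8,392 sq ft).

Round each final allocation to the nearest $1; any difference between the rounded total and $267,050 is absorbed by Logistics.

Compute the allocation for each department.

Sum of floor area: 19,649.
Unrounded shares: Shipping 2,052/19,649 × $267,050 = 27,888.78; Logistics 798/19,649 × $267,050 = 10,845.64; Warehouse 8,407/19,649 × $267,050 = 114,259.73; R&D 8,392/19,649 × $267,050 = 114,055.86.
After rounding ($1): Shipping $27,889; Logistics $10,846; Warehouse $114,260; R&D $114,056. Sum = $267,051.
Difference $267,050 − $267,051 = −$1 applied to Logistics: Logistics becomes $10,845.

Shipping: $27,889; Logistics: $10,845; Warehouse: $114,260; R&D: $114,056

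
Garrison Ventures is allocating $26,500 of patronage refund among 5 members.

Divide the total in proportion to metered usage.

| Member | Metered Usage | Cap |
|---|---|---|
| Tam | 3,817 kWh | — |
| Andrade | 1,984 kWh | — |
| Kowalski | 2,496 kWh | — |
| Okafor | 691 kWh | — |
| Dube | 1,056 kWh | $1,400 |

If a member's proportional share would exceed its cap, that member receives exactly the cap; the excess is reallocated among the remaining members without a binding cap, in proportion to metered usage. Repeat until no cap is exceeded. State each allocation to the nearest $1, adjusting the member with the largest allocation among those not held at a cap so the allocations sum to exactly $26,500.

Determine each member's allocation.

Tam: $10,659 · Andrade: $5,541 · Kowalski: $6,970 · Okafor: $1,930 · Dube: $1,400

Sum of metered usage: 10,044.
Proportional shares (ignoring caps): Tam 10,070.74; Andrade 5,234.57; Kowalski 6,585.42; Okafor 1,823.13; Dube 2,786.14.
Capped: Dube ($1,400); remaining pool $25,100 reallocated over remaining metered usage 8,988.
Remaining shares: Tam 10,659.40 → $10,659; Andrade 5,540.54 → $5,541; Kowalski 6,970.36 → $6,970; Okafor 1,929.70 → $1,930.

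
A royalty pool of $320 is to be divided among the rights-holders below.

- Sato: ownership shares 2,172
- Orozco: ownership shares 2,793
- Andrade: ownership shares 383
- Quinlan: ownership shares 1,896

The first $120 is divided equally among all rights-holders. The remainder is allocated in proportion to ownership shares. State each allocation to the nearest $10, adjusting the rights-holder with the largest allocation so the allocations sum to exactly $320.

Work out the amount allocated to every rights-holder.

Sato: $90 · Orozco: $110 · Andrade: $40 · Quinlan: $80

Equal tier: $120 ÷ 4 = $30 apiece.
Remainder $200 by ownership shares (total 7,244): Sato 59.97 → $60; Orozco 77.11 → $80; Andrade 10.57 → $10; Quinlan 52.35 → $50.
Totals: Sato $30 + $60 = $90; Orozco $30 + $80 = $110; Andrade $30 + $10 = $40; Quinlan $30 + $50 = $80.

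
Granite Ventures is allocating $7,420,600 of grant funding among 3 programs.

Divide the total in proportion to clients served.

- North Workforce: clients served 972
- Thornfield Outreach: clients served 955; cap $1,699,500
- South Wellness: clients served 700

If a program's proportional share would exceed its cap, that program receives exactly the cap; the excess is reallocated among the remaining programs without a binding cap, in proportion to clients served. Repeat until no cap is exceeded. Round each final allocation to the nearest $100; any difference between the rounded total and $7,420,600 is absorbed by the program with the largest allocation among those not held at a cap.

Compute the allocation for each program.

North Workforce: $3,325,900; Thornfield Outreach: $1,699,500; South Wellness: $2,395,200

Clients served total: 2,627.
Unconstrained shares: North Workforce 2,745,650.25; Thornfield Outreach 2,697,629.62; South Wellness 1,977,320.14.
Held at cap: Thornfield Outreach ($1,699,500); remaining pool $5,721,100 reallocated over remaining clients served 1,672.
Remaining shares: North Workforce 3,325,902.63 → $3,325,900; South Wellness 2,395,197.37 → $2,395,200.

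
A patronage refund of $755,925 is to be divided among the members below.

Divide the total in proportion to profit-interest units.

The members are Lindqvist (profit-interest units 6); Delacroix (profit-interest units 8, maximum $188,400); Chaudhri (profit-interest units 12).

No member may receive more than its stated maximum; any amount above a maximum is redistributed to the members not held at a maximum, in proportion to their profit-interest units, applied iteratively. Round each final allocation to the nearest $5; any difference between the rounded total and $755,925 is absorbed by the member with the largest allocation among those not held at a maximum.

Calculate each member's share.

Lindqvist: $189,175; Delacroix: $188,400; Chaudhri: $378,350

Sum of profit-interest units: 26.
Unconstrained shares: Lindqvist 174,444.23; Delacroix 232,592.31; Chaudhri 348,888.46.
Cap binds for Delacroix ($188,400); remaining pool $567,525 reallocated over remaining profit-interest units 18.
Remaining shares: Lindqvist 189,175.00 → $189,175; Chaudhri 378,350.00 → $378,350.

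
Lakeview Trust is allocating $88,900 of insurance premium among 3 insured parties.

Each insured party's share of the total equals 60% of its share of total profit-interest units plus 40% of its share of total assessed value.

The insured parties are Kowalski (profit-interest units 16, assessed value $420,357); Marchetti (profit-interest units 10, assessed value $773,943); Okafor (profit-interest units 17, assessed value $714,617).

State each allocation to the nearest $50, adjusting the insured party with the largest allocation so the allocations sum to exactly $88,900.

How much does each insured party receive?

Totals — profit-interest units 43, assessed value 1,908,917.
Blended shares (60% profit-interest units + 40% assessed value): Kowalski 0.3113; Marchetti 0.3017; Okafor 0.3870.
Raw shares: Kowalski 27,678.00; Marchetti 26,821.94; Okafor 34,400.05.
After rounding ($50): Kowalski $27,700; Marchetti $26,800; Okafor $34,400. Sum = $88,900.
No rounding difference to absorb.

Kowalski: $27,700; Marchetti: $26,800; Okafor: $34,400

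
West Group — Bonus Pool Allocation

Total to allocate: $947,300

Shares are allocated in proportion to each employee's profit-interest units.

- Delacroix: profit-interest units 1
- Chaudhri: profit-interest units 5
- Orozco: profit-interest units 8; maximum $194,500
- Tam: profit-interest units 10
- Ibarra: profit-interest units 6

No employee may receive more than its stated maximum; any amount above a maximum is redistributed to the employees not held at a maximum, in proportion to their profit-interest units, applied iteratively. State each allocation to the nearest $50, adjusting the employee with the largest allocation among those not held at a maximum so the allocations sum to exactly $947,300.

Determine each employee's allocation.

Delacroix: $34,200 | Chaudhri: $171,100 | Orozco: $194,500 | Tam: $342,200 | Ibarra: $205,300

Total profit-interest units = 30.
Proportional shares (ignoring caps): Delacroix 31,576.67; Chaudhri 157,883.33; Orozco 252,613.33; Tam 315,766.67; Ibarra 189,460.00.
Capped: Orozco ($194,500); residual $752,800 reallocated over remaining profit-interest units 22.
Shares after redistribution: Delacroix 34,218.18 → $34,200; Chaudhri 171,090.91 → $171,100; Tam 342,181.82 → $342,200; Ibarra 205,309.09 → $205,300.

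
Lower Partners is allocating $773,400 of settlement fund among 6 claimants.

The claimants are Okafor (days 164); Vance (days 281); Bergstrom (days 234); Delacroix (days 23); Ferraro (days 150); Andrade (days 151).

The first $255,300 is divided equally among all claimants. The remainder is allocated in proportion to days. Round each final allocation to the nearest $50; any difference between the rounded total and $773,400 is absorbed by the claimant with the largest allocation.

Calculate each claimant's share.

Okafor: $127,250 · Vance: $187,700 · Bergstrom: $163,400 · Delacroix: $54,450 · Ferraro: $120,050 · Andrade: $120,550

$255,300 shared equally gives $42,550 per claimant.
Remainder $518,100 by days (total 1,003): Okafor 84,714.26 → $84,700; Vance 145,150.65 → $145,150; Bergstrom 120,872.78 → $120,850; Delacroix 11,880.66 → $11,900; Ferraro 77,482.55 → $77,500; Andrade 77,999.10 → $78,000.
Totals: Okafor $42,550 + $84,700 = $127,250; Vance $42,550 + $145,150 = $187,700; Bergstrom $42,550 + $120,850 = $163,400; Delacroix $42,550 + $11,900 = $54,450; Ferraro $42,550 + $77,500 = $120,050; Andrade $42,550 + $78,000 = $120,550.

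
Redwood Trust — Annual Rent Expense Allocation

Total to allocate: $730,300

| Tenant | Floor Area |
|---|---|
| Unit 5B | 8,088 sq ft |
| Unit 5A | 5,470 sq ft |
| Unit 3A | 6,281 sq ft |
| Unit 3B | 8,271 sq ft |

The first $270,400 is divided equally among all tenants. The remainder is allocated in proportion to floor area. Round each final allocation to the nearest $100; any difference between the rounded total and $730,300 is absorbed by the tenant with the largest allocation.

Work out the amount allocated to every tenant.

Equal tier: $270,400 ÷ 4 = $67,600 apiece.
Remainder $459,900 by floor area (total 28,110): Unit 5B 132,325.55 → $132,300; Unit 5A 89,493.17 → $89,500; Unit 3A 102,761.72 → $102,800; Unit 3B 135,319.56 → $135,300.
Totals: Unit 5B $67,600 + $132,300 = $199,900; Unit 5A $67,600 + $89,500 = $157,100; Unit 3A $67,600 + $102,800 = $170,400; Unit 3B $67,600 + $135,300 = $202,900.

Unit 5B: $199,900; Unit 5A: $157,100; Unit 3A: $170,400; Unit 3B: $202,900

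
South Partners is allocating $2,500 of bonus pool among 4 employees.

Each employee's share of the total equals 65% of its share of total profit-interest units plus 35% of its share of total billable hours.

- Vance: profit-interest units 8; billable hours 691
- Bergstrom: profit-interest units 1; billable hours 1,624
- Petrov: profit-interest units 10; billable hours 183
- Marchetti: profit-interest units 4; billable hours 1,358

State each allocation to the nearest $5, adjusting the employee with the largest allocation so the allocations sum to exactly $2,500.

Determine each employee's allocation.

Vance: $720; Bergstrom: $440; Petrov: $750; Marchetti: $590

Totals — profit-interest units 23, billable hours 3,856.
Composite weights (65% profit-interest units + 35% billable hours): Vance 0.2888; Bergstrom 0.1757; Petrov 0.2992; Marchetti 0.2363.
Unrounded shares: Vance 722.02; Bergstrom 439.17; Petrov 748.05; Marchetti 590.76.
At nearest $5: Vance $720; Bergstrom $440; Petrov $750; Marchetti $590. Sum = $2,500.
Sum already equals the total — no adjustment.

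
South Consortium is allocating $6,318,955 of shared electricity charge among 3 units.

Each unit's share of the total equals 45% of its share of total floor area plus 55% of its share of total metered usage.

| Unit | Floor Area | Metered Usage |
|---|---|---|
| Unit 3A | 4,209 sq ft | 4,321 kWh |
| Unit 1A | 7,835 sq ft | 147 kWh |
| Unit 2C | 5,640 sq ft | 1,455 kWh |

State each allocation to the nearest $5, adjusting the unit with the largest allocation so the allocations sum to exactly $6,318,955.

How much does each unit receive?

Unit 3A: $3,212,220; Unit 1A: $1,346,095; Unit 2C: $1,760,640

Totals — floor area 17,684, metered usage 5,923.
Blended shares (45% floor area + 55% metered usage): Unit 3A 0.5083; Unit 1A 0.2130; Unit 2C 0.2786.
Pro-rata amounts: Unit 3A 3,212,216.88; Unit 1A 1,346,097.40; Unit 2C 1,760,640.72.
After rounding ($5): Unit 3A $3,212,215; Unit 1A $1,346,095; Unit 2C $1,760,640. Sum = $6,318,950.
Difference $6,318,955 − $6,318,950 = +$5 applied to largest allocation (Unit 3A): Unit 3A becomes $3,212,220.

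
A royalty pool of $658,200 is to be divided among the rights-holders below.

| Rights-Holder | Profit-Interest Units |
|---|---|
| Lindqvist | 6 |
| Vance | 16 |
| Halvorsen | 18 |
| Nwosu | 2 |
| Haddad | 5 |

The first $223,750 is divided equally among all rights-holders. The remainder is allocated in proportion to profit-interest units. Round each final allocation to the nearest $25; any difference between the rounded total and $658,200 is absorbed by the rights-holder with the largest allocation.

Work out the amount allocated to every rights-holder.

Equal tier: $223,750 ÷ 5 = $44,750 apiece.
Remainder $434,450 by profit-interest units (total 47): Lindqvist 55,461.70 → $55,450; Vance 147,897.87 → $147,900; Halvorsen 166,385.11 → $166,375; Nwosu 18,487.23 → $18,475; Haddad 46,218.09 → $46,225.
Rounding difference +$25 on remainder applied to Halvorsen.
Totals: Lindqvist $44,750 + $55,450 = $100,200; Vance $44,750 + $147,900 = $192,650; Halvorsen $44,750 + $166,400 = $211,150; Nwosu $44,750 + $18,475 = $63,225; Haddad $44,750 + $46,225 = $90,975.

Lindqvist: $100,200; Vance: $192,650; Halvorsen: $211,150; Nwosu: $63,225; Haddad: $90,975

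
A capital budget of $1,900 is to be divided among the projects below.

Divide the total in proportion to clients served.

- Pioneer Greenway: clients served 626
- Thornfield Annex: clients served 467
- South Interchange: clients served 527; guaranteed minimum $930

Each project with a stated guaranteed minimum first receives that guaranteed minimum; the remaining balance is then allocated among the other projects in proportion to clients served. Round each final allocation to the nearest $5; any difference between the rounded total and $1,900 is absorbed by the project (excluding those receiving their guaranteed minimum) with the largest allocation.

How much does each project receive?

Pioneer Greenway: $555; Thornfield Annex: $415; South Interchange: $930

Fund the minimums — South Interchange $930. Balance $970.
Balance split over remaining clients served 1,093: Pioneer Greenway 555.55 → $555; Thornfield Annex 414.45 → $415.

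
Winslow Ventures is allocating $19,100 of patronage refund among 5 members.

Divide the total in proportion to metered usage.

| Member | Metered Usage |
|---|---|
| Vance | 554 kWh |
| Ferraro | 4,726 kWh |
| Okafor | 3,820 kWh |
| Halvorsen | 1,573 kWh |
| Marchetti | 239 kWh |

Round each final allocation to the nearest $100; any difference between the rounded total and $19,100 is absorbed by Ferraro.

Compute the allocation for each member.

Combined metered usage = 10,912.
Unrounded shares: Vance 554/10,912 × $19,100 = 969.70; Ferraro 4,726/10,912 × $19,100 = 8,272.23; Okafor 3,820/10,912 × $19,100 = 6,686.40; Halvorsen 1,573/10,912 × $19,100 = 2,753.33; Marchetti 239/10,912 × $19,100 = 418.34.
After rounding ($100): Vance $1,000; Ferraro $8,300; Okafor $6,700; Halvorsen $2,800; Marchetti $400. Sum = $19,200.
Difference $19,100 − $19,200 = −$100 applied to Ferraro: Ferraro becomes $8,200.

Vance: $1,000 | Ferraro: $8,200 | Okafor: $6,700 | Halvorsen: $2,800 | Marchetti: $400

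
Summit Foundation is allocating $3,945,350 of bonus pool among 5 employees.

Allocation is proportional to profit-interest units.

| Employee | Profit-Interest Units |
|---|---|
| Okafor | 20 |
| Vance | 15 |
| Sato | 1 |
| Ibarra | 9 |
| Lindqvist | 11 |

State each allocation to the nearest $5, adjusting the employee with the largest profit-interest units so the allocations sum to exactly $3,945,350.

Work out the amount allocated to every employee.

Okafor: $1,409,050 · Vance: $1,056,790 · Sato: $70,455 · Ibarra: $634,075 · Lindqvist: $774,980

Sum of profit-interest units: 56.
Unrounded shares: Okafor 20/56 × $3,945,350 = 1,409,053.57; Vance 15/56 × $3,945,350 = 1,056,790.18; Sato 1/56 × $3,945,350 = 70,452.68; Ibarra 9/56 × $3,945,350 = 634,074.11; Lindqvist 11/56 × $3,945,350 = 774,979.46.
Rounded to nearest $5: Okafor $1,409,055; Vance $1,056,790; Sato $70,455; Ibarra $634,075; Lindqvist $774,980. Sum = $3,945,355.
Difference $3,945,350 − $3,945,355 = −$5 applied to largest profit-interest units (Okafor): Okafor becomes $1,409,050.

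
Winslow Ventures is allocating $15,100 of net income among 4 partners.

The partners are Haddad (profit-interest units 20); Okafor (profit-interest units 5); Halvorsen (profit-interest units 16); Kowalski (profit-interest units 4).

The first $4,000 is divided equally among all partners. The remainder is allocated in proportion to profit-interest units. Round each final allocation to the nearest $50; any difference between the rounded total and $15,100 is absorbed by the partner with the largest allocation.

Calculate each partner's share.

First tranche $4,000 split equally: $1,000 each.
Remainder $11,100 by profit-interest units (total 45): Haddad 4,933.33 → $4,950; Okafor 1,233.33 → $1,250; Halvorsen 3,946.67 → $3,950; Kowalski 986.67 → $1,000.
Rounding difference −$50 on remainder applied to Haddad.
Totals: Haddad $1,000 + $4,900 = $5,900; Okafor $1,000 + $1,250 = $2,250; Halvorsen $1,000 + $3,950 = $4,950; Kowalski $1,000 + $1,000 = $2,000.

Haddad: $5,900; Okafor: $2,250; Halvorsen: $4,950; Kowalski: $2,000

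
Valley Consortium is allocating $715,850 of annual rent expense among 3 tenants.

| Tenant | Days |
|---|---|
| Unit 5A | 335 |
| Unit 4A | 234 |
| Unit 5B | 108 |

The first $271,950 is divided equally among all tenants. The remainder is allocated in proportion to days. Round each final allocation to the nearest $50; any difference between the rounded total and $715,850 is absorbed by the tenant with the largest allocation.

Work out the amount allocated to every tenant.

Unit 5A: $310,300; Unit 4A: $244,100; Unit 5B: $161,450

First tranche $271,950 split equally: $90,650 each.
Remainder $443,900 by days (total 677): Unit 5A 219,655.10 → $219,650; Unit 4A 153,430.72 → $153,450; Unit 5B 70,814.18 → $70,800.
Totals: Unit 5A $90,650 + $219,650 = $310,300; Unit 4A $90,650 + $153,450 = $244,100; Unit 5B $90,650 + $70,800 = $161,450.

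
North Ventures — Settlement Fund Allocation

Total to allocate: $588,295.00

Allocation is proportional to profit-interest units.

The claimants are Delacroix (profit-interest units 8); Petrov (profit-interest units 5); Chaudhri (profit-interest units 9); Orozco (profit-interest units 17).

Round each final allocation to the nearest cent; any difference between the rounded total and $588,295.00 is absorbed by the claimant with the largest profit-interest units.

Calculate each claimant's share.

Delacroix: $120,675.90 · Petrov: $75,422.44 · Chaudhri: $135,760.38 · Orozco: $256,436.28

Sum of profit-interest units: 8 + 5 + 9 + 17 = 39.
Proportional shares: Delacroix 120,675.8974; Petrov 75,422.4359; Chaudhri 135,760.3846; Orozco 256,436.2821.
At nearest cent: Delacroix $120,675.90; Petrov $75,422.44; Chaudhri $135,760.38; Orozco $256,436.28. Sum = $588,295.00.
Sum already equals the total — no adjustment.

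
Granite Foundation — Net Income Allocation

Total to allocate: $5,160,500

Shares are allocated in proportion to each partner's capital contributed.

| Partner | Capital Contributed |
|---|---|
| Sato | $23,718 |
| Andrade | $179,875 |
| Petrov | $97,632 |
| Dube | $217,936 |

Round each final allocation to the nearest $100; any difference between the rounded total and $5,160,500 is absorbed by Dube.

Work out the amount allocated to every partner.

Sum of capital contributed: 519,161.
Proportional shares: Sato 23,718/519,161 × $5,160,500 = 235,758.73; Andrade 179,875/519,161 × $5,160,500 = 1,787,971.24; Petrov 97,632/519,161 × $5,160,500 = 970,469.54; Dube 217,936/519,161 × $5,160,500 = 2,166,300.49.
After rounding ($100): Sato $235,800; Andrade $1,788,000; Petrov $970,500; Dube $2,166,300. Sum = $5,160,600.
Difference $5,160,500 − $5,160,600 = −$100 applied to Dube: Dube becomes $2,166,200.

Sato: $235,800 · Andrade: $1,788,000 · Petrov: $970,500 · Dube: $2,166,200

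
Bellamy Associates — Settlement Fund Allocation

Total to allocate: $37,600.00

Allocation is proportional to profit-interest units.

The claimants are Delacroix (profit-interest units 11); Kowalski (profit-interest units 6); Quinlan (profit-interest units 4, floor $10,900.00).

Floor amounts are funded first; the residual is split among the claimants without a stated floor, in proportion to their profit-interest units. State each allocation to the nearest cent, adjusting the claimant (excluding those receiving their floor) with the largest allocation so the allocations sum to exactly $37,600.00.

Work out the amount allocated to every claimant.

Guaranteed amounts: Quinlan $10,900.00. Balance $26,700.00.
Balance split over remaining profit-interest units 17: Delacroix 17,276.4706 → $17,276.47; Kowalski 9,423.5294 → $9,423.53.

Delacroix: $17,276.47 · Kowalski: $9,423.53 · Quinlan: $10,900.00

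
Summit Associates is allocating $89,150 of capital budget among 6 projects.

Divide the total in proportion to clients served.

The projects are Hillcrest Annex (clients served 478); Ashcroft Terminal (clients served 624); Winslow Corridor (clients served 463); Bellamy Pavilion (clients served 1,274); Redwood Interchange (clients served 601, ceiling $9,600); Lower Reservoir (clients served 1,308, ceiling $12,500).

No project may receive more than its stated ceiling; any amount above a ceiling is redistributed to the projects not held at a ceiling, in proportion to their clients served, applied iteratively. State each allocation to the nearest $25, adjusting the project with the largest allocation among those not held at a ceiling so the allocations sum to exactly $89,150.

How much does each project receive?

Hillcrest Annex: $11,300 · Ashcroft Terminal: $14,725 · Winslow Corridor: $10,925 · Bellamy Pavilion: $30,100 · Redwood Interchange: $9,600 · Lower Reservoir: $12,500

Clients served total: 4,748.
Unconstrained shares: Hillcrest Annex 8,975.08; Ashcroft Terminal 11,716.43; Winslow Corridor 8,693.44; Bellamy Pavilion 23,921.04; Redwood Interchange 11,284.57; Lower Reservoir 24,559.44.
Capped: Redwood Interchange ($9,600), Lower Reservoir ($12,500); residual $67,050 reallocated over remaining clients served 2,839.
Remaining shares: Hillcrest Annex 11,289.15 → $11,300; Ashcroft Terminal 14,737.30 → $14,725; Winslow Corridor 10,934.89 → $10,925; Bellamy Pavilion 30,088.66 → $30,100.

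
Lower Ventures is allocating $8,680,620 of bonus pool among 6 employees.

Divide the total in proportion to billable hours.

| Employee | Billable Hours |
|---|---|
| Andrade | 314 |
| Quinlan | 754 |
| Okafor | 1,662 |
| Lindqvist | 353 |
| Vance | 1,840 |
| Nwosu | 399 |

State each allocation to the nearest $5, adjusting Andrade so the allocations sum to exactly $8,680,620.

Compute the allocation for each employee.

Andrade: $512,165 · Quinlan: $1,229,835 · Okafor: $2,710,860 · Lindqvist: $575,770 · Vance: $3,001,190 · Nwosu: $650,800

Billable hours total: 5,322.
Pro-rata amounts: Andrade 314/5,322 × $8,680,620 = 512,159.84; Quinlan 754/5,322 × $8,680,620 = 1,229,836.05; Okafor 1,662/5,322 × $8,680,620 = 2,710,858.78; Lindqvist 353/5,322 × $8,680,620 = 575,772.05; Vance 1,840/5,322 × $8,680,620 = 3,001,191.43; Nwosu 399/5,322 × $8,680,620 = 650,801.84.
After rounding ($5): Andrade $512,160; Quinlan $1,229,835; Okafor $2,710,860; Lindqvist $575,770; Vance $3,001,190; Nwosu $650,800. Sum = $8,680,615.
Difference $8,680,620 − $8,680,615 = +$5 applied to Andrade: Andrade becomes $512,165.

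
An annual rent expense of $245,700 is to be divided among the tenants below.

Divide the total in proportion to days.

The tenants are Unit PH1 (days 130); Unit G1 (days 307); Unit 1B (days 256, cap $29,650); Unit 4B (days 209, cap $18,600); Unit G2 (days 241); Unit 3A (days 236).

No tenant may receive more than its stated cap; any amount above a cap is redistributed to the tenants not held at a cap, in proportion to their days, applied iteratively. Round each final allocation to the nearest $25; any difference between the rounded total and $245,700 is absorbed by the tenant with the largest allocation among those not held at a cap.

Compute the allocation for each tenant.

Days total: 1,379.
Proportional shares (ignoring caps): Unit PH1 23,162.44; Unit G1 54,698.98; Unit 1B 45,612.18; Unit 4B 37,238.07; Unit G2 42,939.59; Unit 3A 42,048.73.
Held at cap: Unit 1B ($29,650), Unit 4B ($18,600); balance $197,450 reallocated over remaining days 914.
Remaining shares: Unit PH1 28,083.70 → $28,075; Unit G1 66,320.73 → $66,325; Unit G2 52,062.86 → $52,075; Unit 3A 50,982.71 → $50,975.

Unit PH1: $28,075; Unit G1: $66,325; Unit 1B: $29,650; Unit 4B: $18,600; Unit G2: $52,075; Unit 3A: $50,975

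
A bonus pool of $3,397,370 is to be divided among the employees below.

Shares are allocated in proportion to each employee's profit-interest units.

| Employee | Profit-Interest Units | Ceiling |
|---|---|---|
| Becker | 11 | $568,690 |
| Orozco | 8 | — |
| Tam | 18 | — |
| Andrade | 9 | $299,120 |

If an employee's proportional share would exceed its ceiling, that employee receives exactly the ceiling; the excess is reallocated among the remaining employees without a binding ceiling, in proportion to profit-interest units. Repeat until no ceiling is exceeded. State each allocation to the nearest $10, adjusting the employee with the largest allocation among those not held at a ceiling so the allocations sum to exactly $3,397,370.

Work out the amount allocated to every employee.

Profit-interest units total: 46.
Unconstrained shares: Becker 812,414.57; Orozco 590,846.96; Tam 1,329,405.65; Andrade 664,702.83.
Held at cap: Becker ($568,690), Andrade ($299,120); remaining pool $2,529,560 reallocated over remaining profit-interest units 26.
Redistributed shares: Orozco 778,326.15 → $778,330; Tam 1,751,233.85 → $1,751,230.

Becker: $568,690; Orozco: $778,330; Tam: $1,751,230; Andrade: $299,120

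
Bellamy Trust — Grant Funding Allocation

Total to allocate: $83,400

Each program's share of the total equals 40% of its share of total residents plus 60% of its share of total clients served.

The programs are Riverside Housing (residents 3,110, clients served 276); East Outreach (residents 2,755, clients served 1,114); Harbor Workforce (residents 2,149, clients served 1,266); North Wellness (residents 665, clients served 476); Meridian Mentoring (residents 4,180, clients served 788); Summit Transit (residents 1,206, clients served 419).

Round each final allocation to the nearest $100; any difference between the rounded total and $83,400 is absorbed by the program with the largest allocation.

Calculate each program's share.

Riverside Housing: $10,600 · East Outreach: $19,400 · Harbor Workforce: $19,600 · North Wellness: $7,100 · Meridian Mentoring: $19,000 · Summit Transit: $7,700

Residents total 14,065; clients served total 4,339.
Combined weights (40% residents + 60% clients served): Riverside Housing 0.1266; East Outreach 0.2324; Harbor Workforce 0.2362; North Wellness 0.0847; Meridian Mentoring 0.2278; Summit Transit 0.0922.
Raw shares: Riverside Housing 10,559.44; East Outreach 19,381.76; Harbor Workforce 19,697.38; North Wellness 7,066.80; Meridian Mentoring 19,002.01; Summit Transit 7,692.61.
Rounded to nearest $100: Riverside Housing $10,600; East Outreach $19,400; Harbor Workforce $19,700; North Wellness $7,100; Meridian Mentoring $19,000; Summit Transit $7,700. Sum = $83,500.
Difference $83,400 − $83,500 = −$100 applied to largest allocation (Harbor Workforce): Harbor Workforce becomes $19,600.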